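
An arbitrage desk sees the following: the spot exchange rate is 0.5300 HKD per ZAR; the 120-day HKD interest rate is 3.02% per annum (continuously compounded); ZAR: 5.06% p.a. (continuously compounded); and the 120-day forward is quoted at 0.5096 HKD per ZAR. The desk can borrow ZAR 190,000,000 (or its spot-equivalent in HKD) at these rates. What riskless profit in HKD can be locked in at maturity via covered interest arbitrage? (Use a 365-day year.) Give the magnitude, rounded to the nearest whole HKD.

T = 120/365 years.
Invest the ZAR and cover forward: 190,000,000 × 1.01677475881 × 0.5096 = HKD 98,448,199.25.
Convert at spot and invest in HKD: 190,000,000 × 0.5300 × 1.00997822087 = HKD 101,704,806.84.
The quoted forward undervalues ZAR, so borrow ZAR, convert to HKD at spot, deposit the HKD at 3.02%, and buy ZAR forward at 0.5096 to cover the loan.
Arbitrage profit = |98,448,199.25 − 101,704,806.84| = HKD 3,256,608.

HKD 3,256,608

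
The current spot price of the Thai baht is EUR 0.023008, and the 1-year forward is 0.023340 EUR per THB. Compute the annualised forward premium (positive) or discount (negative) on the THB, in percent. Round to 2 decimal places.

+1.44%

T = 1 year.
(F − S)/S = (0.023340 − 0.023008)/0.023008 = 0.0144298.
Annualise by dividing by T: 0.0144298 / 1 = 0.014430 → 1.44%.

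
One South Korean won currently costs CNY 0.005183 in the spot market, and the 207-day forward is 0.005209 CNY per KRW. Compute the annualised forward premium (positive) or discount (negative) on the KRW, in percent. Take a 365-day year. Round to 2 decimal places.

+0.88%

T = 207/365 years.
Period premium: (0.005209 − 0.005183)/0.005183 = 0.0050164.
Per annum: 0.0050164 / (207/365) = 0.008845 = 0.88%.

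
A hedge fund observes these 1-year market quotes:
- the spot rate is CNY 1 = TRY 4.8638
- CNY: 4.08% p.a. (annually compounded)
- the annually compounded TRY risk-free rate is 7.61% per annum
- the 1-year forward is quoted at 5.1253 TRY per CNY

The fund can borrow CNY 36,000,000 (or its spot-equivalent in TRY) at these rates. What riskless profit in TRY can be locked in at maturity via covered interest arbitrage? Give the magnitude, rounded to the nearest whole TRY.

T = 1 year.
Route A — deposit CNY, sell forward: 36,000,000 × 1.040800 × 5.1253 = TRY 192,038,840.64.
Route B — convert at spot, deposit TRY: 36,000,000 × 4.8638 × 1.076100 = TRY 188,421,666.48.
The quoted forward overvalues CNY, so borrow TRY, buy CNY at spot, deposit the CNY at 4.08%, and sell the proceeds forward at 5.1253.
Arbitrage profit = |192,038,840.64 − 188,421,666.48| = TRY 3,617,174.

TRY 3,617,174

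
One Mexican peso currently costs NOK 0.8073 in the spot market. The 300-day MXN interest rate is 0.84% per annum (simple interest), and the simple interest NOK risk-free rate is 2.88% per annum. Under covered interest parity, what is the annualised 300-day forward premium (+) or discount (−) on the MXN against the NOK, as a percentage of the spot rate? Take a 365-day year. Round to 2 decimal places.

+2.03%

T = 300/365 years.
F = S · g_NOK/g_MXN = 0.8073 × 1.0236712/1.0069041 = 0.8207433.
Annualised premium = (F − S)/S × (1/T) = (0.8207433 − 0.8073)/0.8073 ÷ (300/365) = 2.03%.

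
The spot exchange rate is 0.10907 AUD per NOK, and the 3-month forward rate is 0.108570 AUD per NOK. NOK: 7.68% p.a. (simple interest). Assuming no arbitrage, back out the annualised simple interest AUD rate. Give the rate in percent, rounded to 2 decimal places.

5.81%

T = 3/12 years.
CIP gives F = S · g_AUD/g_NOK, so g_AUD/g_NOK = 0.10857/0.10907 = 0.9954158.
NOK growth factor: 1 + 0.0768×3/12 = 1.019200.
So the AUD growth factor = 1.0145278.
r = (1.0145278 − 1)/(3/12) = 0.058111 → 5.81%.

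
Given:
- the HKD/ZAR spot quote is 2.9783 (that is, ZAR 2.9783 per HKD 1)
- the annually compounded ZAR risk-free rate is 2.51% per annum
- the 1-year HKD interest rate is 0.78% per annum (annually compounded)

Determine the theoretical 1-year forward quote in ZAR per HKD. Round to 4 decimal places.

3.0294

T = 1 year.
ZAR accumulates by (1 + 0.0251)^1 = 1.025100.
Growth of 1 HKD over T: (1 + 0.0078)^1 = 1.007800.
CIP: F = S · (grow ZAR)/(grow HKD) = 2.9783 × 1.025100/1.007800 = 3.029426 ZAR per HKD.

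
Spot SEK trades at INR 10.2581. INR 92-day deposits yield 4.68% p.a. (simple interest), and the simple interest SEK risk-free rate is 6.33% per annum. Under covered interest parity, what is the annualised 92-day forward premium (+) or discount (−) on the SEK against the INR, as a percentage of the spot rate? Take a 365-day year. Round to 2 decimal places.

-1.62%

T = 92/365 years.
F = S · g_INR/g_SEK = 10.2581 × 1.0117962/1.0159551 = 10.2161076.
(F − S)/S ÷ T = (10.2161076 − 10.2581)/10.2581/(92/365) = -0.016241 → -1.62%.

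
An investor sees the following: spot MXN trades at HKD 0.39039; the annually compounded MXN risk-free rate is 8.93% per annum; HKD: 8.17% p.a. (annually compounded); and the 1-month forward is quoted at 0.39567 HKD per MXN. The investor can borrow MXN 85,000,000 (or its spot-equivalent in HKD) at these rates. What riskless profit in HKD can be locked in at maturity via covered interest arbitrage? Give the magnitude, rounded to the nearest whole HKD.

HKD 471,504

T = 1/12 years.
Keep in MXN, deliver into the forward: 85,000,000·1.0071534049·0.39567 = HKD 33,872,532.96.
Swap to HKD now, deposit: 85,000,000·0.39039·1.0065659518 = HKD 33,401,028.96.
The quoted forward overvalues MXN, so borrow HKD, buy MXN at spot, deposit the MXN at 8.93%, and sell the proceeds forward at 0.39567.
The gap between the two covered legs is HKD 471,504.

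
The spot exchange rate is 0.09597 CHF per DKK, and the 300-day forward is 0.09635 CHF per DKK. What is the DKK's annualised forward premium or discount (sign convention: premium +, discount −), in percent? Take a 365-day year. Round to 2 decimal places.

+0.48%

T = 300/365 years.
DKK trades forward at +0.39596% vs spot over the period.
Per annum: 0.0039596 / (300/365) = 0.004818 = 0.48%.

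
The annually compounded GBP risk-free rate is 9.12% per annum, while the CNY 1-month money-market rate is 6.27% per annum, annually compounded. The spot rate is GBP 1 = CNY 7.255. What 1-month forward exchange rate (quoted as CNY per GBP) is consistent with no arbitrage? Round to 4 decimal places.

7.2390

T = 1/12 years.
CNY growth factor: (1 + 0.0627)^(1/12) = 1.0050806.
GBP growth factor: (1 + 0.0912)^(1/12) = 1.0072997.
Forward (CNY per GBP) = 7.255 × 1.0050806 / 1.0072997 = 7.239017.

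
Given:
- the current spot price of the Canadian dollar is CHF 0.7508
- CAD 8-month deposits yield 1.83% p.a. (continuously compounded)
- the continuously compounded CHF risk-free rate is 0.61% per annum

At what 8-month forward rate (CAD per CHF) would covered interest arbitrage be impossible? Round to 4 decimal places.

1.3428

T = 8/12 years.
CHF growth factor: e^(0.0061×8/12) = 1.0040749.
CAD accumulates by e^(0.0183×8/12) = 1.0122747.
Forward (CHF per CAD) = 0.7508 × 1.0040749 / 1.0122747 = 0.7447182.
Quoted the other way: 1/0.7447182 = 1.3428 CAD per CHF.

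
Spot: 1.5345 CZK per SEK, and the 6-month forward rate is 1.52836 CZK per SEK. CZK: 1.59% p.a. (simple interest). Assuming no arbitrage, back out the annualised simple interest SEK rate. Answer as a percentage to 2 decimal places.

2.40%

T = 6/12 years.
CIP gives F = S · g_CZK/g_SEK, so g_CZK/g_SEK = 1.52836/1.5345 = 0.9959987.
CZK growth factor: 1 + 0.0159×6/12 = 1.007950.
Hence g_SEK = 1.0119993.
(1.0119993 − 1)/T = 0.023999, i.e. 2.40%.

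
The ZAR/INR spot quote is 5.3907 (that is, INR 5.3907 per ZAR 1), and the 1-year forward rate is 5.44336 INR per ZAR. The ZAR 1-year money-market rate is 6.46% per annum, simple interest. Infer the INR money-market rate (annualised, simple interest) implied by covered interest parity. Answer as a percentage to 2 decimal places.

7.50%

T = 1 year.
By CIP, F/S equals the INR-to-ZAR growth ratio: 5.44336/5.3907 = 1.0097687.
The ZAR side grows by 1 + 0.0646×1 = 1.064600.
That pins the INR growth at 1.0749998.
r = (1.0749998 − 1)/1 = 0.075000 → 7.50%.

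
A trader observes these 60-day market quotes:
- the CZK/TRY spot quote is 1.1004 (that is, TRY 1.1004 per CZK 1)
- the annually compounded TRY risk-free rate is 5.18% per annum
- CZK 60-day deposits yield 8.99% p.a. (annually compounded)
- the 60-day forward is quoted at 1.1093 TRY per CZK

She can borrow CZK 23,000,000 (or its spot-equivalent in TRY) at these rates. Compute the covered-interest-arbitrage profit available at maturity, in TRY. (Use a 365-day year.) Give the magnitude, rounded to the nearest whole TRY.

TRY 357,329

T = 60/365 years.
Keep in CZK, deliver into the forward: 23,000,000·1.0142517159·1.1093 = TRY 25,877,516.85.
Swap to TRY now, deposit: 23,000,000·1.1004·1.0083364161 = TRY 25,520,188.02.
The quoted forward overvalues CZK, so borrow TRY, buy CZK at spot, deposit the CZK at 8.99%, and sell the proceeds forward at 1.1093.
The gap between the two covered legs is TRY 357,329.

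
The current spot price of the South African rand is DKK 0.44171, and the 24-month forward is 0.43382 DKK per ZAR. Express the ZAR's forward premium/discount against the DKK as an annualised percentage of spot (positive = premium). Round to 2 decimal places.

-0.89%

T = 2 years.
(F − S)/S = (0.43382 − 0.44171)/0.44171 = -0.0178624.
Per annum: -0.0178624 / 2 = -0.008931 = -0.89%.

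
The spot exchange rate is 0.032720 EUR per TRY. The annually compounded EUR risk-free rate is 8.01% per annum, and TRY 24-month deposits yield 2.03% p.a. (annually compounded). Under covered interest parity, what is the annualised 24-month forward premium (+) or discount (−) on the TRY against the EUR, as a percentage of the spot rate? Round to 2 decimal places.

T = 2 years.
F = S · g_EUR/g_TRY = 0.03272 × 1.166616/1.0410121 = 0.036667850.
(F − S)/S ÷ T = (0.036667850 − 0.03272)/0.03272/2 = 0.060328 → 6.03%.

+6.03%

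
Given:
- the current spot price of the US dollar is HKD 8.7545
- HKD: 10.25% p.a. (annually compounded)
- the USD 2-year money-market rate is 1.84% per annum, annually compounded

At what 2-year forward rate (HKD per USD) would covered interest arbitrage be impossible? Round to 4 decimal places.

10.2601

T = 2 years.
HKD accumulates by (1 + 0.1025)^2 = 1.21550625.
USD accumulates by (1 + 0.0184)^2 = 1.03713856.
So F = 8.7545 × 1.21550625 / 1.03713856 = 10.260104 (HKD/USD).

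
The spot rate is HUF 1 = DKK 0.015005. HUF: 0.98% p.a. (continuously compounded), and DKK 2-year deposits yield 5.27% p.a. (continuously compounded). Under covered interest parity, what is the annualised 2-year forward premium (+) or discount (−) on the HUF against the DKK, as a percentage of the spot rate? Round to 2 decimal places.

T = 2 years.
No-arbitrage forward: 0.015005 × 1.111155 / 1.0197933 = 0.016349275 DKK/HUF.
Annualised premium = (F − S)/S × (1/T) = (0.016349275 − 0.015005)/0.015005 ÷ 2 = 4.48%.

+4.48%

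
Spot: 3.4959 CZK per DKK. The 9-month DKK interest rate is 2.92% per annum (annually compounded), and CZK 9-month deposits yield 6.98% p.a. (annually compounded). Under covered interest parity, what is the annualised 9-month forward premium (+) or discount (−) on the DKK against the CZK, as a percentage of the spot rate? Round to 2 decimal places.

T = 9/12 years.
No-arbitrage forward: 3.4959 × 1.051906 / 1.021821 = 3.5988282 CZK/DKK.
(F − S)/S ÷ T = (3.5988282 − 3.4959)/3.4959/(9/12) = 0.039257 → 3.93%.

+3.93%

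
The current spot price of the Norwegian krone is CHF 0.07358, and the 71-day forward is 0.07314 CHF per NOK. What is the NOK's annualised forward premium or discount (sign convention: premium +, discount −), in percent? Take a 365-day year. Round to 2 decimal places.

T = 71/365 years.
Period premium: (0.07314 − 0.07358)/0.07358 = -0.0059799.
×(1/T) gives -3.07% p.a.

-3.07%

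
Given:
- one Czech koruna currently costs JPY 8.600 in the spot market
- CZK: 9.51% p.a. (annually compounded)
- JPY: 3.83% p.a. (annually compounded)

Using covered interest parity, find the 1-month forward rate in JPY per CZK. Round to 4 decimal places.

8.5619

T = 1/12 years.
JPY accumulates by (1 + 0.0383)^(1/12) = 1.003137.
CZK accumulates by (1 + 0.0951)^(1/12) = 1.0075992.
Forward (JPY per CZK) = 8.6 × 1.003137 / 1.0075992 = 8.561914.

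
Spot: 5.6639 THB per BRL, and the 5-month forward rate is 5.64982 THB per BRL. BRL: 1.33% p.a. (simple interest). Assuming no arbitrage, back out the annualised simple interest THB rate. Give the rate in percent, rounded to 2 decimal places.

0.73%

T = 5/12 years.
F/S = 5.64982/5.6639 = 0.9975141 = (growth of THB) / (growth of BRL).
The BRL side grows by 1 + 0.0133×5/12 = 1.0055417.
So the THB growth factor = 1.003042.
(1.003042 − 1)/T = 0.007301, i.e. 0.73%.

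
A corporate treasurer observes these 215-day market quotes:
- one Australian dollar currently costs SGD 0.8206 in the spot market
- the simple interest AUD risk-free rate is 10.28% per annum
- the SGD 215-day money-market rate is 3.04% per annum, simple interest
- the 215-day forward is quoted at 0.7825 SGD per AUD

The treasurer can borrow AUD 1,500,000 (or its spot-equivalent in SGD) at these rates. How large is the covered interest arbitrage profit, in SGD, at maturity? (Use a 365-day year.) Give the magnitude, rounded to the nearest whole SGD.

SGD 8,117

T = 215/365 years.
Invest the AUD and cover forward: 1,500,000 × 1.060553425 × 0.7825 = SGD 1,244,824.58.
Convert at spot and invest in SGD: 1,500,000 × 0.8206 × 1.017906849 = SGD 1,252,941.54.
The quoted forward undervalues AUD, so borrow AUD, convert to SGD at spot, deposit the SGD at 3.04%, and buy AUD forward at 0.7825 to cover the loan.
Arbitrage profit = |1,244,824.58 − 1,252,941.54| = SGD 8,117.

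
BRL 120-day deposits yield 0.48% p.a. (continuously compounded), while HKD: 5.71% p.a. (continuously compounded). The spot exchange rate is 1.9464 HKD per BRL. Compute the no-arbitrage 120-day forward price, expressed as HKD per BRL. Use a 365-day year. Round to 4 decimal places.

T = 120/365 years.
HKD accumulates by e^(0.0571×120/365) = 1.0189499.
Growth of 1 BRL over T: e^(0.0048×120/365) = 1.0015793.
CIP: F = S · (grow HKD)/(grow BRL) = 1.9464 × 1.0189499/1.0015793 = 1.980157 HKD per BRL.

1.9802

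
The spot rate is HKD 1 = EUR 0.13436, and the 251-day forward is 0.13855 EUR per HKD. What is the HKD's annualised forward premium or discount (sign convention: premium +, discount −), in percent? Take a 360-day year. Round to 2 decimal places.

T = 251/360 years.
Period premium: (0.13855 − 0.13436)/0.13436 = 0.0311849.
Per annum: 0.0311849 / (251/360) = 0.044727 = 4.47%.

+4.47%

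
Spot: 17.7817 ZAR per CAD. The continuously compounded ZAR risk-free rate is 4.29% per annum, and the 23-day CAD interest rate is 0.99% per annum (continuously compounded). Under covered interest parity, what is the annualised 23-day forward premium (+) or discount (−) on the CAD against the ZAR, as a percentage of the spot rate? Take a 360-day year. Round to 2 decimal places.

T = 23/360 years.
F = S · g_ZAR/g_CAD = 17.7817 × 1.0027446/1.0006327 = 17.8192294.
Annualised premium = (F − S)/S × (1/T) = (17.8192294 − 17.7817)/17.7817 ÷ (23/360) = 3.30%.

+3.30%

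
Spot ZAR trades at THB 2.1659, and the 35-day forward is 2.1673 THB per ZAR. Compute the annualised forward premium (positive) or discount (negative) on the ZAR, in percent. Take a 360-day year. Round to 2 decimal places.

+0.66%

T = 35/360 years.
ZAR trades forward at +0.06464% vs spot over the period.
×(1/T) gives 0.66% p.a.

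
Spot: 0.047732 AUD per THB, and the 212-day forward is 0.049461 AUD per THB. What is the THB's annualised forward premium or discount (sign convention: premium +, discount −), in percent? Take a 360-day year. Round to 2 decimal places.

T = 212/360 years.
THB trades forward at +3.62231% vs spot over the period.
×(1/T) gives 6.15% p.a.

+6.15%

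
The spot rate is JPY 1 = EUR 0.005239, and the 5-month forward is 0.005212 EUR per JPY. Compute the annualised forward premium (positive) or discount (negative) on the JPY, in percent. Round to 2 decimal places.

T = 5/12 years.
JPY trades forward at -0.51537% vs spot over the period.
×(1/T) gives -1.24% p.a.

-1.24%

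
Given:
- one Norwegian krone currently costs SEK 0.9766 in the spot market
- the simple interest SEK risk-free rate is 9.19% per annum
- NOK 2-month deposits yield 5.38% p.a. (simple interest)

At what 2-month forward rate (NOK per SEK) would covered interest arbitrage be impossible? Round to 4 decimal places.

T = 2/12 years.
SEK accumulates by 1 + 0.0919×2/12 = 1.0153167.
NOK growth factor: 1 + 0.0538×2/12 = 1.0089667.
So F = 0.9766 × 1.0153167 / 1.0089667 = 0.9827463 (SEK/NOK).
Invert for NOK per SEK: 1 / 0.9827463 = 1.0176.

1.0176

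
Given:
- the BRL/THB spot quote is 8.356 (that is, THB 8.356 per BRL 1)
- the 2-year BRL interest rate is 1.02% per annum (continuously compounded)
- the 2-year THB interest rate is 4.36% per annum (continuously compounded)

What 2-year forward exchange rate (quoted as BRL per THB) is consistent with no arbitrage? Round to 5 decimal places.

0.11194

T = 2 years.
THB growth factor: e^(0.0436×2) = 1.0911149.
BRL accumulates by e^(0.0102×2) = 1.0206095.
Forward (THB per BRL) = 8.356 × 1.0911149 / 1.0206095 = 8.933246.
Quoted the other way: 1/8.933246 = 0.11194 BRL per THB.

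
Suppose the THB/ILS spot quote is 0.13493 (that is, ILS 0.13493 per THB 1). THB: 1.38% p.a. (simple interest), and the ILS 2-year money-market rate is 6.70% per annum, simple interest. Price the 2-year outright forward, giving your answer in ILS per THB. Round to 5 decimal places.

T = 2 years.
ILS accumulates by 1 + 0.0670×2 = 1.134000.
Growth of 1 THB over T: 1 + 0.0138×2 = 1.027600.
CIP: F = S · (grow ILS)/(grow THB) = 0.13493 × 1.134000/1.027600 = 0.1489010 ILS per THB.

0.14890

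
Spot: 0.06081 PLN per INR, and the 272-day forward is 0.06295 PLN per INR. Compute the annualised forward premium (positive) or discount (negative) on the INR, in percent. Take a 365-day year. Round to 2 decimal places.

T = 272/365 years.
Period premium: (0.06295 − 0.06081)/0.06081 = 0.0351916.
Annualise by dividing by T: 0.0351916 / (272/365) = 0.047224 → 4.72%.

+4.72%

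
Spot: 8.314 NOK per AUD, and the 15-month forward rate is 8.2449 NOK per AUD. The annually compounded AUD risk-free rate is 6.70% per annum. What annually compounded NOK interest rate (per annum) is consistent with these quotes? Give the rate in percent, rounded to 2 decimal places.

5.99%

T = 15/12 years.
By CIP, F/S equals the NOK-to-AUD growth ratio: 8.2449/8.314 = 0.9916887.
The AUD side grows by (1 + 0.0670)^(15/12) = 1.084440.
So the NOK growth factor = 1.0754269.
Annualise: 1.0754269^(12/15) − 1 = 0.059900 = 5.99%.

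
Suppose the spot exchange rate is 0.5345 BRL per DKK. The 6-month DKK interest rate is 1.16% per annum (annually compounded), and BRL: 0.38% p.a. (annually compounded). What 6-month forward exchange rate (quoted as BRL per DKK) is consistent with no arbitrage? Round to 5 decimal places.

0.53244

T = 6/12 years.
BRL growth factor: (1 + 0.0038)^(6/12) = 1.0018982.
DKK accumulates by (1 + 0.0116)^(6/12) = 1.0057833.
CIP: F = S · (grow BRL)/(grow DKK) = 0.5345 × 1.0018982/1.0057833 = 0.5324354 BRL per DKK.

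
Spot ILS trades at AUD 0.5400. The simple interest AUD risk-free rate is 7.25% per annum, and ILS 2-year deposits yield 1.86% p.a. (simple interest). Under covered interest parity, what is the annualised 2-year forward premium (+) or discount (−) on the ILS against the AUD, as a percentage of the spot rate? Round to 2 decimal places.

+5.20%

T = 2 years.
CIP forward (AUD per ILS) = 0.54 × 1.145000/1.037200 = 0.5961242.
Annualised premium = (F − S)/S × (1/T) = (0.5961242 − 0.54)/0.54 ÷ 2 = 5.20%.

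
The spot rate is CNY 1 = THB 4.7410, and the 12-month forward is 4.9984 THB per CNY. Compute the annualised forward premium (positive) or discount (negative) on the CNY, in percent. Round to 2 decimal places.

T = 1 year.
(F − S)/S = (4.9984 − 4.741)/4.741 = 0.0542923.
Per annum: 0.0542923 / 1 = 0.054292 = 5.43%.

+5.43%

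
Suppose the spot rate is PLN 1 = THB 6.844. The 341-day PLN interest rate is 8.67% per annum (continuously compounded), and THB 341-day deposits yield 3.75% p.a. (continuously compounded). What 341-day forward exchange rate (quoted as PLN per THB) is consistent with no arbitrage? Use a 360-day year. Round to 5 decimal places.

0.15308

T = 341/360 years.
THB accumulates by e^(0.0375×341/360) = 1.0361592.
Growth of 1 PLN over T: e^(0.0867×341/360) = 1.0855906.
So F = 6.844 × 1.0361592 / 1.0855906 = 6.532365 (THB/PLN).
Quoted the other way: 1/6.532365 = 0.15308 PLN per THB.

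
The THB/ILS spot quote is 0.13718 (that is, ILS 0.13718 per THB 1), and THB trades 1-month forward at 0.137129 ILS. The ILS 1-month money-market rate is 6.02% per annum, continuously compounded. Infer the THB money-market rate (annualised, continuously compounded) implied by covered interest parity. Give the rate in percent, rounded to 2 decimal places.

T = 1/12 years.
By CIP, F/S equals the ILS-to-THB growth ratio: 0.137129/0.13718 = 0.9996282.
ILS growth factor: e^(0.0602×1/12) = 1.0050293.
That pins the THB growth at 1.0054031.
Take logs: ln 1.0054031 / (1/12) = 0.064663, so 6.47%.

6.47%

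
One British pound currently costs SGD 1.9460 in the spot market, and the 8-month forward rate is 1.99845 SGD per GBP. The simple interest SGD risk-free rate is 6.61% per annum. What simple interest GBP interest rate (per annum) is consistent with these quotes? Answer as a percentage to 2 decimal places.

T = 8/12 years.
F/S = 1.99845/1.946 = 1.0269527 = (growth of SGD) / (growth of GBP).
SGD growth factor: 1 + 0.0661×8/12 = 1.0440667.
So the GBP growth factor = 1.0166648.
(1.0166648 − 1)/T = 0.024997, i.e. 2.50%.

2.50%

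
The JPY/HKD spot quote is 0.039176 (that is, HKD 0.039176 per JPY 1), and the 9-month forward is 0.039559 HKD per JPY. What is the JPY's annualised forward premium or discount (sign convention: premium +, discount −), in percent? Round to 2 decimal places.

T = 9/12 years.
(F − S)/S = (0.039559 − 0.039176)/0.039176 = 0.0097764.
Annualise by dividing by T: 0.0097764 / (9/12) = 0.013035 → 1.30%.

+1.30%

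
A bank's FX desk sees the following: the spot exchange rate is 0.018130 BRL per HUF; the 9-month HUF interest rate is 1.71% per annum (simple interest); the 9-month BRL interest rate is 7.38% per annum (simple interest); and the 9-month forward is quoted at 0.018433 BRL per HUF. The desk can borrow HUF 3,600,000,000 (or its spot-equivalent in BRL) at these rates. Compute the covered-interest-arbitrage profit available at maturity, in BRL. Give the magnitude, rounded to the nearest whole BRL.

BRL 1,670,732

T = 9/12 years.
Keep in HUF, deliver into the forward: 3,600,000,000·1.012825·0.018433 = BRL 67,209,851.61.
Swap to BRL now, deposit: 3,600,000,000·0.018130·1.055350 = BRL 68,880,583.80.
The quoted forward undervalues HUF, so borrow HUF, convert to BRL at spot, deposit the BRL at 7.38%, and buy HUF forward at 0.018433 to cover the loan.
Arbitrage profit = |67,209,851.61 − 68,880,583.80| = BRL 1,670,732.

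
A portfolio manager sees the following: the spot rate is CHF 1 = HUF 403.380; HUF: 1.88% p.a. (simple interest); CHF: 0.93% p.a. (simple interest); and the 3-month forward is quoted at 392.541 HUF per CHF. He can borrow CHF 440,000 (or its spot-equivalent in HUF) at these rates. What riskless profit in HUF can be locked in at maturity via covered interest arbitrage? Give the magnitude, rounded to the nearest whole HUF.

T = 3/12 years.
Invest the CHF and cover forward: 440,000 × 1.002325 × 392.541 = HUF 173,119,609.44.
Convert at spot and invest in HUF: 440,000 × 403.380 × 1.004700 = HUF 178,321,389.84.
The quoted forward undervalues CHF, so borrow CHF, convert to HUF at spot, deposit the HUF at 1.88%, and buy CHF forward at 392.541 to cover the loan.
Profit = 178,321,389.84 − 173,119,609.44 = HUF 5,201,780.

HUF 5,201,780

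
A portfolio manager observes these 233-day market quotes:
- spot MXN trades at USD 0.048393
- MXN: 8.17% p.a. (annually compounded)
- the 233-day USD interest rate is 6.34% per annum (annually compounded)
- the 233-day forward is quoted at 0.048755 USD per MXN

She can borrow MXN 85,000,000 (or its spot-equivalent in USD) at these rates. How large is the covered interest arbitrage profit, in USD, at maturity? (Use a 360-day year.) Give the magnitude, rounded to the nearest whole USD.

T = 233/360 years.
Route A — deposit MXN, sell forward: 85,000,000 × 1.052142826 × 0.048755 = USD 4,360,264.00.
Route B — convert at spot, deposit USD: 85,000,000 × 0.048393 × 1.040587654 = USD 4,280,358.46.
The quoted forward overvalues MXN, so borrow USD, buy MXN at spot, deposit the MXN at 8.17%, and sell the proceeds forward at 0.048755.
Profit = 4,360,264.00 − 4,280,358.46 = USD 79,906.

USD 79,906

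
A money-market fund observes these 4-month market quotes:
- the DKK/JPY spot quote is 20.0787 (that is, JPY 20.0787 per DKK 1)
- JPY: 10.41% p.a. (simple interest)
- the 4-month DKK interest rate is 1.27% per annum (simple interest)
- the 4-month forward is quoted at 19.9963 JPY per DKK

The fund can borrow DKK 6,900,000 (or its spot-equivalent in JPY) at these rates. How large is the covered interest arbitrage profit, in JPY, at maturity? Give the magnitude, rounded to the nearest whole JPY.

T = 4/12 years.
Keep in DKK, deliver into the forward: 6,900,000·1.00423333333·19.9963 = JPY 138,558,561.92.
Swap to JPY now, deposit: 6,900,000·20.0787·1.034700 = JPY 143,350,473.14.
The quoted forward undervalues DKK, so borrow DKK, convert to JPY at spot, deposit the JPY at 10.41%, and buy DKK forward at 19.9963 to cover the loan.
Arbitrage profit = |138,558,561.92 − 143,350,473.14| = JPY 4,791,911.

JPY 4,791,911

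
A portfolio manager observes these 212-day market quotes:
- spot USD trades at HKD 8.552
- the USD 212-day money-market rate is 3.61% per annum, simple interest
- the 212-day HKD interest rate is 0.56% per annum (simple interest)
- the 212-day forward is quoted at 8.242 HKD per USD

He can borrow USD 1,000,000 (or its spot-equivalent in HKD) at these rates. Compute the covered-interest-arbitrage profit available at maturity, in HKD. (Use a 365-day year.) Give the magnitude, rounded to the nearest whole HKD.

HKD 165,001

T = 212/365 years.
Route A — deposit USD, sell forward: 1,000,000 × 1.020967671 × 8.242 = HKD 8,414,815.54.
Route B — convert at spot, deposit HKD: 1,000,000 × 8.552 × 1.003252603 = HKD 8,579,816.26.
The quoted forward undervalues USD, so borrow USD, convert to HKD at spot, deposit the HKD at 0.56%, and buy USD forward at 8.242 to cover the loan.
Arbitrage profit = |8,414,815.54 − 8,579,816.26| = HKD 165,001.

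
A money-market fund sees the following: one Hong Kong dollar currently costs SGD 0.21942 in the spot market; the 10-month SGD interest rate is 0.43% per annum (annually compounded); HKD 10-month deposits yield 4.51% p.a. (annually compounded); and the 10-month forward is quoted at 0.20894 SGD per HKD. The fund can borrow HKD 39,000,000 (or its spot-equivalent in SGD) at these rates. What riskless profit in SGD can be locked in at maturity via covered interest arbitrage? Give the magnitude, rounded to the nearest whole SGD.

T = 10/12 years.
Invest the HKD and cover forward: 39,000,000 × 1.037444501 × 0.20894 = SGD 8,453,782.51.
Convert at spot and invest in SGD: 39,000,000 × 0.21942 × 1.003582051 = SGD 8,588,032.97.
The quoted forward undervalues HKD, so borrow HKD, convert to SGD at spot, deposit the SGD at 0.43%, and buy HKD forward at 0.20894 to cover the loan.
Profit = 8,588,032.97 − 8,453,782.51 = SGD 134,250.

SGD 134,250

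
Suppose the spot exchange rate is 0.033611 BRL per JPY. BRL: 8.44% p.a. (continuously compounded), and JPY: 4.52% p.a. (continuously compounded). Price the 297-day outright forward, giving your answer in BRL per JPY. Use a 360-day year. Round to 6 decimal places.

T = 297/360 years.
BRL growth factor: e^(0.0844×297/360) = 1.0721114.
Growth of 1 JPY over T: e^(0.0452×297/360) = 1.037994.
Forward (BRL per JPY) = 0.033611 × 1.0721114 / 1.037994 = 0.03471575.

0.034716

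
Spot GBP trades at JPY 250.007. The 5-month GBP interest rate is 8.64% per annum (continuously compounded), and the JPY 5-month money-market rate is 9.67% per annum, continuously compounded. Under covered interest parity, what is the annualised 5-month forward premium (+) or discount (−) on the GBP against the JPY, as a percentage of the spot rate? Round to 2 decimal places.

+1.03%

T = 5/12 years.
CIP forward (JPY per GBP) = 250.007 × 1.0411144/1.0366558 = 251.082266.
(F − S)/S ÷ T = (251.082266 − 250.007)/250.007/(5/12) = 0.010322 → 1.03%.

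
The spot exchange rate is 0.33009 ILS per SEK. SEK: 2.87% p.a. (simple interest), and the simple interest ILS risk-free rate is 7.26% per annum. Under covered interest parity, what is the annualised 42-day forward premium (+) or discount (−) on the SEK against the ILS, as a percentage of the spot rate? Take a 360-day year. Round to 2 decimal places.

T = 42/360 years.
CIP forward (ILS per SEK) = 0.33009 × 1.008470/1.0033483 = 0.33177498.
Annualised premium = (F − S)/S × (1/T) = (0.33177498 − 0.33009)/0.33009 ÷ (42/360) = 4.38%.

+4.38%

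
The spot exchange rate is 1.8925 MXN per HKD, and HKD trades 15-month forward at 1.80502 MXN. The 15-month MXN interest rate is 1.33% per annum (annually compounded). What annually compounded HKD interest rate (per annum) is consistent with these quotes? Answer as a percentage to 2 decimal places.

5.24%

T = 15/12 years.
CIP gives F = S · g_MXN/g_HKD, so g_MXN/g_HKD = 1.80502/1.8925 = 0.9537754.
The MXN side grows by (1 + 0.0133)^(15/12) = 1.0166525.
Hence g_HKD = 1.0659244.
Annualise: 1.0659244^(12/15) − 1 = 0.052401 = 5.24%.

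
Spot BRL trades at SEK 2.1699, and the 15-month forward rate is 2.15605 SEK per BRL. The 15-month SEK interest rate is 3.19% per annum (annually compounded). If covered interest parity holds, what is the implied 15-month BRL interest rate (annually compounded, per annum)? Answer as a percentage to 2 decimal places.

3.72%

T = 15/12 years.
CIP gives F = S · g_SEK/g_BRL, so g_SEK/g_BRL = 2.15605/2.1699 = 0.9936172.
SEK growth factor: (1 + 0.0319)^(15/12) = 1.0400328.
That pins the BRL growth at 1.0467138.
Annualise: 1.0467138^(12/15) − 1 = 0.037200 = 3.72%.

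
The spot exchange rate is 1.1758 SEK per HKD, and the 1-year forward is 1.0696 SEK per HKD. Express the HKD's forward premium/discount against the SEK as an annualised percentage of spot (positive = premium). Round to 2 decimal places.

-9.03%

T = 1 year.
HKD trades forward at -9.03215% vs spot over the period.
Per annum: -0.0903215 / 1 = -0.090321 = -9.03%.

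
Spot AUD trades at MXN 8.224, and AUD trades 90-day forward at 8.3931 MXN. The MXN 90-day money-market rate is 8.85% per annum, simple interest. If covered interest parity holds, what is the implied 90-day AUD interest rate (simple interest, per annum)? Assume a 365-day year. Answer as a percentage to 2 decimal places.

0.50%

T = 90/365 years.
By CIP, F/S equals the MXN-to-AUD growth ratio: 8.3931/8.224 = 1.0205618.
MXN growth factor: 1 + 0.0885×90/365 = 1.0218219.
That pins the AUD growth at 1.0012347.
r = (1.0012347 − 1)/(90/365) = 0.005007 → 0.50%.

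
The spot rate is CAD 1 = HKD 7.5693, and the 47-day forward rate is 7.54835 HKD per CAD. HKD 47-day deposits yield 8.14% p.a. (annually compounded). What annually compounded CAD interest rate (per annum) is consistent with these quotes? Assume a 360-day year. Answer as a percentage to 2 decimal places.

10.46%

T = 47/360 years.
F/S = 7.54835/7.5693 = 0.9972322 = (growth of HKD) / (growth of CAD).
The HKD side grows by (1 + 0.0814)^(47/360) = 1.0102692.
Hence g_CAD = 1.0130732.
Annualise: 1.0130732^(360/47) − 1 = 0.104603 = 10.46%.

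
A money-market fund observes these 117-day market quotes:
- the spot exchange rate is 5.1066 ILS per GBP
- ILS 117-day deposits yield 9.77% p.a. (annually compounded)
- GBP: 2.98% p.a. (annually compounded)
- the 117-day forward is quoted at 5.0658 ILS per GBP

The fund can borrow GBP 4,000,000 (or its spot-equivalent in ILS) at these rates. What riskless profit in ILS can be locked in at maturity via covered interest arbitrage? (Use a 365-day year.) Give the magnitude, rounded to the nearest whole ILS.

ILS 591,129

T = 117/365 years.
Invest the GBP and cover forward: 4,000,000 × 1.0094572044 × 5.0658 = ILS 20,454,833.22.
Convert at spot and invest in ILS: 4,000,000 × 5.1066 × 1.0303314473 = ILS 21,045,962.28.
The quoted forward undervalues GBP, so borrow GBP, convert to ILS at spot, deposit the ILS at 9.77%, and buy GBP forward at 5.0658 to cover the loan.
Arbitrage profit = |20,454,833.22 − 21,045,962.28| = ILS 591,129.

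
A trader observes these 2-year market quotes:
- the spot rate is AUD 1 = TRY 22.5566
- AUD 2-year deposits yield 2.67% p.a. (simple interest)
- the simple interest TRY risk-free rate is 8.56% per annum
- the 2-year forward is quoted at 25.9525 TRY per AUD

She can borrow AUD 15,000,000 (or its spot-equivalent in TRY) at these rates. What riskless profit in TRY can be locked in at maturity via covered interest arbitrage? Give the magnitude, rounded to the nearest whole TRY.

TRY 13,801,104

T = 2 years.
Keep in AUD, deliver into the forward: 15,000,000·1.053400·25.9525 = TRY 410,075,452.50.
Swap to TRY now, deposit: 15,000,000·22.5566·1.171200 = TRY 396,274,348.80.
The quoted forward overvalues AUD, so borrow TRY, buy AUD at spot, deposit the AUD at 2.67%, and sell the proceeds forward at 25.9525.
The gap between the two covered legs is TRY 13,801,104.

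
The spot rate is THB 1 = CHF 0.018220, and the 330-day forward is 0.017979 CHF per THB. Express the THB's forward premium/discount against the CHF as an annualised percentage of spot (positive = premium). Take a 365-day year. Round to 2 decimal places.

-1.46%

T = 330/365 years.
Period premium: (0.017979 − 0.01822)/0.01822 = -0.0132272.
Per annum: -0.0132272 / (330/365) = -0.014630 = -1.46%.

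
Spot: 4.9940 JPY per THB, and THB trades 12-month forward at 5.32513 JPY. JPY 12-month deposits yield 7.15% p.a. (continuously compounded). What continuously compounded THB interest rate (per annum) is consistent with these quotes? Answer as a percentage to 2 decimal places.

T = 1 year.
F/S = 5.32513/4.994 = 1.0663056 = (growth of JPY) / (growth of THB).
The JPY side grows by e^(0.0715×1) = 1.0741182.
Hence g_THB = 1.0073268.
r = ln(1.0073268)/1 = 0.007300 → 0.73%.

0.73%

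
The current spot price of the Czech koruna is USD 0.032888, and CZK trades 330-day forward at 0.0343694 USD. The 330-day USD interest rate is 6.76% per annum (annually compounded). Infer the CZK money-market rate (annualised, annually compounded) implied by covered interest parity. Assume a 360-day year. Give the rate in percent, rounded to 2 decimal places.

1.75%

T = 330/360 years.
F/S = 0.0343694/0.032888 = 1.0450438 = (growth of USD) / (growth of CZK).
USD growth factor: (1 + 0.0676)^(330/360) = 1.0617962.
So the CZK growth factor = 1.0160303.
r = 1.0160303^(360/330) − 1 = 0.017500 → 1.75%.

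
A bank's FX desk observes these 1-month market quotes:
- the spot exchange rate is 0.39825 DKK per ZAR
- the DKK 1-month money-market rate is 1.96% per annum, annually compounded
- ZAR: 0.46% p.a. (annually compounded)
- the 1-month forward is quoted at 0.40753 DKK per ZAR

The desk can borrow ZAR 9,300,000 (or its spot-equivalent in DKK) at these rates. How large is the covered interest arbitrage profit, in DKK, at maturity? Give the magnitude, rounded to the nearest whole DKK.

DKK 81,758

T = 1/12 years.
Route A — deposit ZAR, sell forward: 9,300,000 × 1.000382528 × 0.40753 = DKK 3,791,478.79.
Route B — convert at spot, deposit DKK: 9,300,000 × 0.39825 × 1.001618842 = DKK 3,709,720.75.
The quoted forward overvalues ZAR, so borrow DKK, buy ZAR at spot, deposit the ZAR at 0.46%, and sell the proceeds forward at 0.40753.
The gap between the two covered legs is DKK 81,758.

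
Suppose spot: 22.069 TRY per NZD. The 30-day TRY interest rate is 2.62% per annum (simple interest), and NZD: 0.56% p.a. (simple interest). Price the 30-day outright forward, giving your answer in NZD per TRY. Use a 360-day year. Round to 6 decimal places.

T = 30/360 years.
Growth of 1 TRY over T: 1 + 0.0262×30/360 = 1.0021833.
NZD growth factor: 1 + 0.0056×30/360 = 1.0004667.
CIP: F = S · (grow TRY)/(grow NZD) = 22.069 × 1.0021833/1.0004667 = 22.10687 TRY per NZD.
Quoted the other way: 1/22.10687 = 0.045235 NZD per TRY.

0.045235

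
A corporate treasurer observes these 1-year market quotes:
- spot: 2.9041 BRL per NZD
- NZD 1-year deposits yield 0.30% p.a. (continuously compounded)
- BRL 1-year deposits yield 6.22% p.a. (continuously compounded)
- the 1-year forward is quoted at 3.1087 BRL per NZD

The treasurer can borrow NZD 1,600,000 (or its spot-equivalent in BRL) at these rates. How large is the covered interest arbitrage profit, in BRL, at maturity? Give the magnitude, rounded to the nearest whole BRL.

BRL 44,110

T = 1 year.
Keep in NZD, deliver into the forward: 1,600,000·1.003004505·3.1087 = BRL 4,988,864.17.
Swap to BRL now, deposit: 1,600,000·2.9041·1.064175158 = BRL 4,944,753.72.
The quoted forward overvalues NZD, so borrow BRL, buy NZD at spot, deposit the NZD at 0.30%, and sell the proceeds forward at 3.1087.
The gap between the two covered legs is BRL 44,110.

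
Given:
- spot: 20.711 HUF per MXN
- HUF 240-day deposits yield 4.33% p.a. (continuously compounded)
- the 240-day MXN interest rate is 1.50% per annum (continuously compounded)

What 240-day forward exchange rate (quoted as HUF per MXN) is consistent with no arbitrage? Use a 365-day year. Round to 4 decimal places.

T = 240/365 years.
HUF accumulates by e^(0.0433×240/365) = 1.02888041.
MXN accumulates by e^(0.0150×240/365) = 1.00991181.
Forward (HUF per MXN) = 20.711 × 1.02888041 / 1.00991181 = 21.100003.

21.1000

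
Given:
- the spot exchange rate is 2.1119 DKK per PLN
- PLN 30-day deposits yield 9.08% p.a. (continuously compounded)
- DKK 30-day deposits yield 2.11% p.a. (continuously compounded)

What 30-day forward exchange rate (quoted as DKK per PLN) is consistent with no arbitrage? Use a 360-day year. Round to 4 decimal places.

T = 30/360 years.
Growth of 1 DKK over T: e^(0.0211×30/360) = 1.0017599.
PLN accumulates by e^(0.0908×30/360) = 1.0075954.
CIP: F = S · (grow DKK)/(grow PLN) = 2.1119 × 1.0017599/1.0075954 = 2.099669 DKK per PLN.

2.0997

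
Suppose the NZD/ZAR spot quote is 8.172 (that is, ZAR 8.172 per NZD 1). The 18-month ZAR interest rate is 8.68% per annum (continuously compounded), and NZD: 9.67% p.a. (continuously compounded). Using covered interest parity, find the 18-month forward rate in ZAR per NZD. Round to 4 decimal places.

8.0515

T = 18/12 years.
ZAR growth factor: e^(0.0868×18/12) = 1.1390562.
NZD growth factor: e^(0.0967×18/12) = 1.1560974.
CIP: F = S · (grow ZAR)/(grow NZD) = 8.172 × 1.1390562/1.1560974 = 8.051542 ZAR per NZD.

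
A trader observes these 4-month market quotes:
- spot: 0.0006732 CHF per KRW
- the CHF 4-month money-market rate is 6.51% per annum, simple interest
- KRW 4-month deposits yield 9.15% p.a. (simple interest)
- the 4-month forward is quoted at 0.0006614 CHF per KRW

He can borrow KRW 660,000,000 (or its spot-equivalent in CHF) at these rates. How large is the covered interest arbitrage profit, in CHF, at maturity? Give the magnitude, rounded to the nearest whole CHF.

T = 4/12 years.
Invest the KRW and cover forward: 660,000,000 × 1.030500 × 0.0006614 = CHF 449,837.98.
Convert at spot and invest in CHF: 660,000,000 × 0.0006732 × 1.021700 = CHF 453,953.57.
The quoted forward undervalues KRW, so borrow KRW, convert to CHF at spot, deposit the CHF at 6.51%, and buy KRW forward at 0.0006614 to cover the loan.
The gap between the two covered legs is CHF 4,116.

CHF 4,116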